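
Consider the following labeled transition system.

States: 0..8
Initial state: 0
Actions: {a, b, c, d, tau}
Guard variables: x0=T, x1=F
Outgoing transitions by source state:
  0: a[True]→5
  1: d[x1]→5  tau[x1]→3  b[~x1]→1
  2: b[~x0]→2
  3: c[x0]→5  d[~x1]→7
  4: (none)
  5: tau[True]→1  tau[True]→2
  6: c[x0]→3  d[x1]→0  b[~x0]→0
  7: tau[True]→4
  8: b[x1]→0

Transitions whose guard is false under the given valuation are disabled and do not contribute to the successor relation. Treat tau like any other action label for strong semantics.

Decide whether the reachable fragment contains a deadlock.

Answer: DEADLOCK at state 2

Working:
Reachable = {0,1,2,5}
  0: a→5  [1 exit(s)]
  1: b→1  [1 exit(s)]
  2: ∅  [no exit]
  5: tau→1  tau→2  [2 exit(s)]
trace reaching 2: a·tau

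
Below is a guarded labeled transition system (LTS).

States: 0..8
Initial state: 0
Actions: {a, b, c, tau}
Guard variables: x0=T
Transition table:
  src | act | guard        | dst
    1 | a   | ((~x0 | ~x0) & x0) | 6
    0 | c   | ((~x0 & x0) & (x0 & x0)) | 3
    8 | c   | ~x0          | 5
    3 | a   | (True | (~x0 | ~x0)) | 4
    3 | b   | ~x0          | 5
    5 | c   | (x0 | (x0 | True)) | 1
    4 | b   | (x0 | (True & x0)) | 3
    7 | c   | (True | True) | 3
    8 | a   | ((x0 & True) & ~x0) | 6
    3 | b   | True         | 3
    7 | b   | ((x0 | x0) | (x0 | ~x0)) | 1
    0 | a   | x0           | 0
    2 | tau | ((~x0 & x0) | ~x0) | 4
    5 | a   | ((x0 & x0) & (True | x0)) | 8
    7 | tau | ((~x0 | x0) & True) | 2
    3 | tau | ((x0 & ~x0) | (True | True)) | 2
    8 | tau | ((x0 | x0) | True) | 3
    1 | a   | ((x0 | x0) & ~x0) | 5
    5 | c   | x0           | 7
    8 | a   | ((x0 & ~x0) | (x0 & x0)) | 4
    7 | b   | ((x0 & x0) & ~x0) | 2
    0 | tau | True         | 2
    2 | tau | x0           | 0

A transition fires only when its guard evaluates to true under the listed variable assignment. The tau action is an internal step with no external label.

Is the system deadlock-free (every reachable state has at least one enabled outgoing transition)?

R = {0,2}
  0: a→0  tau→2  [2 exit(s)]
  2: tau→0  [1 exit(s)]

Answer: DEADLOCK-FREE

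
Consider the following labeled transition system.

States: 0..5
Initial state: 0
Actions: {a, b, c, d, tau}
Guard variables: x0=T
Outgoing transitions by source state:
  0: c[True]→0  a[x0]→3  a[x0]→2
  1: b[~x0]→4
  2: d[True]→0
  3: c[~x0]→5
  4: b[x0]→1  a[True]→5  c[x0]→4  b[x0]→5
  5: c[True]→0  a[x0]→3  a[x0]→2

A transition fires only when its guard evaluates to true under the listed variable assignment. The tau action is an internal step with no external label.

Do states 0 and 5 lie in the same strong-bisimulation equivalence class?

Answer: BISIMILAR

Analysis:
Refine partition for ~:
  π0 = {{0,1,2,3,4,5}}
  π1 = {{0,5},{1,3},{2},{4}}
stable after 2 split(s): 4 block(s)
class of 0: {0,5}; class of 5: {0,5}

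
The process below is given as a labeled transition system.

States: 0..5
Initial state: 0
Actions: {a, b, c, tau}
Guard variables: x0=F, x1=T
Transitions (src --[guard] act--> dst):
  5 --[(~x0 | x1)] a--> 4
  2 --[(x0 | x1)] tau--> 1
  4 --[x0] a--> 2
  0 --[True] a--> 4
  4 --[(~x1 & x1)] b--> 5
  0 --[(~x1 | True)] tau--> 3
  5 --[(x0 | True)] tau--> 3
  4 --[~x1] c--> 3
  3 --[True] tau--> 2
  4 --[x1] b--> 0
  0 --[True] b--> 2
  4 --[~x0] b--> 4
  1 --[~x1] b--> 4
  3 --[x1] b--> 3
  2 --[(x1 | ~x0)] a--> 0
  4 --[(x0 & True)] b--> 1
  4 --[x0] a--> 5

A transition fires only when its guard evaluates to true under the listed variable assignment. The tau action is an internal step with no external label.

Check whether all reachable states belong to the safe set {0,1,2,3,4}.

Safe = {0,1,2,3,4}
Reach set: {0,1,2,3,4}
  0: ✓
  1: ✓
  2: ✓
  3: ✓
  4: ✓

Answer: INVARIANT HOLDS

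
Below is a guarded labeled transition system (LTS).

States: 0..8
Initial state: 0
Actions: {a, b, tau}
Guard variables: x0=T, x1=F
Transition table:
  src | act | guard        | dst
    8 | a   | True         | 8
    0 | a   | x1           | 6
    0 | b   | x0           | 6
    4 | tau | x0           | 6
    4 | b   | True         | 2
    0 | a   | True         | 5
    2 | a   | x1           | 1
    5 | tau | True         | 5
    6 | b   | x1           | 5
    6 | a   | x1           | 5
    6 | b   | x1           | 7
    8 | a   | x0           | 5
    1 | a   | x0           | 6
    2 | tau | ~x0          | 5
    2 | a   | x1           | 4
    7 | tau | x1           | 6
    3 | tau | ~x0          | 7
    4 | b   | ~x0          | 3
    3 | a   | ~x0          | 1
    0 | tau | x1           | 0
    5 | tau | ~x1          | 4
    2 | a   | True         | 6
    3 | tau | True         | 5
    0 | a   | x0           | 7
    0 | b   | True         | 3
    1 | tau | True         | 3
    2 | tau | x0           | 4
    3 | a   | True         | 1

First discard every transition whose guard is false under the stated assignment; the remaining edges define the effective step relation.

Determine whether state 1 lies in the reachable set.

After dropping false guards: 16 live edges.
Layer 0: {0}
Layer 1: {3,5,6,7}  total {0,3,5,6,7}
Layer 2: {1,4}  total {0,1,3,4,5,6,7}
Layer 3: {2}  total {0,1,2,3,4,5,6,7}
Reach set: {0,1,2,3,4,5,6,7}
trace reaching 1: b·a

Answer: REACHABLE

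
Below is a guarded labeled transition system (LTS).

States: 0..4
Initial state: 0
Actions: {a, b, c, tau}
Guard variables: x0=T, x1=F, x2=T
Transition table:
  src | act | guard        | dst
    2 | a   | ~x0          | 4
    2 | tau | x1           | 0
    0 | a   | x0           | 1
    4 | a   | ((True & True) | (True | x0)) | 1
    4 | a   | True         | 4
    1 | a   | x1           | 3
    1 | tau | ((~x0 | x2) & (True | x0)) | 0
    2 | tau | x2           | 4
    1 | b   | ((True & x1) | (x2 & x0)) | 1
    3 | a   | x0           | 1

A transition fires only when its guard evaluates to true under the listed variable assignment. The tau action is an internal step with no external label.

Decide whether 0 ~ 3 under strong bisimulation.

Refine partition for ~:
  π0 = {{0,1,2,3,4}}
  π1 = {{0,3,4},{1},{2}}
  π2 = {{0,3},{1},{2},{4}}
4 equivalence class(es) (converged in 3)
[0]={0,3}  [3]={0,3}

Answer: BISIMILAR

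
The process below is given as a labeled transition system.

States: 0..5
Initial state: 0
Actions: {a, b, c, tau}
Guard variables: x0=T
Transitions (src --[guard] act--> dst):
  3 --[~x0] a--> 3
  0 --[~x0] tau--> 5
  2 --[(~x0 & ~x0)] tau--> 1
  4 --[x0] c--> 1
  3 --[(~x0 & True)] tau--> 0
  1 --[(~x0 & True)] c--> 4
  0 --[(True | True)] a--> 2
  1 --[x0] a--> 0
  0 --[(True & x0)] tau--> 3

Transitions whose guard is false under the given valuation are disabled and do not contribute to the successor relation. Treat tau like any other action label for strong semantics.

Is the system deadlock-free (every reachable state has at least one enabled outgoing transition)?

Reach set: {0,2,3}
  0: a→2  tau→3  [2 out]
  2: ∅  [deadlock]
  3: ∅  [deadlock]
Path to 2: a

Answer: DEADLOCK at state 2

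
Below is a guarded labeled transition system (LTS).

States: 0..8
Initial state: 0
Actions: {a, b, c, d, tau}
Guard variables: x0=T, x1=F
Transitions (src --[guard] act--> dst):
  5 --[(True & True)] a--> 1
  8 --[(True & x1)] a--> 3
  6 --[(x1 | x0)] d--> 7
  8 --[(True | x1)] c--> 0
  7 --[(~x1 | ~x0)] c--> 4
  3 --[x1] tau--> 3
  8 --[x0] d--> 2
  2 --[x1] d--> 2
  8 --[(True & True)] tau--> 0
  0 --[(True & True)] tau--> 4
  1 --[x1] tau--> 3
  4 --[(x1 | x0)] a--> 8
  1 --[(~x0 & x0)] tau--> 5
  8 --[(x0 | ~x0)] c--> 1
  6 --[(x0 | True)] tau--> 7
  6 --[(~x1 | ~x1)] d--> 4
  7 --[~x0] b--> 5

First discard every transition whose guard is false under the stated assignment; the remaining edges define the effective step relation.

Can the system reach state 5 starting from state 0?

Answer: UNREACHABLE

Analysis:
11 transition(s) survive guard evaluation.
L0 = {0}
L1 = {4}  now seen {0,4}
L2 = {8}  now seen {0,4,8}
L3 = {1,2}  now seen {0,1,2,4,8}
Reach set: {0,1,2,4,8}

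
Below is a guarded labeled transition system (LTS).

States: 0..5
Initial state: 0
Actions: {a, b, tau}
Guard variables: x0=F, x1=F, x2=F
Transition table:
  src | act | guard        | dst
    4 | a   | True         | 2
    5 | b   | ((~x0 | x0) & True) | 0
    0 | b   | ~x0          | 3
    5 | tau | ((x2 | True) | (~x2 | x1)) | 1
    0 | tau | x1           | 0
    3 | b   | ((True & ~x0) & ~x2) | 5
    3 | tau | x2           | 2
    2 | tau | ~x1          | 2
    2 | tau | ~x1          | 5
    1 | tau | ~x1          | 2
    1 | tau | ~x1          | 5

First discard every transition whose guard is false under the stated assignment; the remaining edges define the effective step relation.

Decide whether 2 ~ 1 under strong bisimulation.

Compute ~ classes (split until stable):
  P[0] = {{0,1,2,3,4,5}}
  P[1] = {{0,3},{1,2},{4},{5}}
  P[2] = {{0},{1,2},{3},{4},{5}}
Fixed point at round 3; 5 class(es).
2∈{1,2}, 1∈{1,2}

Answer: BISIMILAR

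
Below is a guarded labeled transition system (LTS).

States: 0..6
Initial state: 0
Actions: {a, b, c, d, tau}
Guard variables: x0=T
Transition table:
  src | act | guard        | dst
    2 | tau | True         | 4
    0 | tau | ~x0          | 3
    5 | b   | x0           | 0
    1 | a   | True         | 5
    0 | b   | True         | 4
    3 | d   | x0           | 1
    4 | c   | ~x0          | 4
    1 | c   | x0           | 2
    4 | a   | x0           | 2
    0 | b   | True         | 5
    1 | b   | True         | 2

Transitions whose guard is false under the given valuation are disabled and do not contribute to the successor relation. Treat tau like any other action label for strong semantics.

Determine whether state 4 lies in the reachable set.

After dropping false guards: 9 live edges.
depth 0: {0}
depth 1: {4,5}  cumulative {0,4,5}
depth 2: {2}  cumulative {0,2,4,5}
Reachable = {0,2,4,5}
witness 4: b

Answer: REACHABLE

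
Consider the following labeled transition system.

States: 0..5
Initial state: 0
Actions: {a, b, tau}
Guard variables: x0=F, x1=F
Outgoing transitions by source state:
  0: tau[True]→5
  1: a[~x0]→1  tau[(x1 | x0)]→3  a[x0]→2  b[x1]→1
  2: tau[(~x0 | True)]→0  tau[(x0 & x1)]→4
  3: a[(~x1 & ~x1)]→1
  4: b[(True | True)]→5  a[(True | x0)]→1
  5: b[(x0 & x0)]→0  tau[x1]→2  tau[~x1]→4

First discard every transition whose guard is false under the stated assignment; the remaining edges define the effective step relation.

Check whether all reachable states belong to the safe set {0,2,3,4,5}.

Inv-set: {0,2,3,4,5}
Reach set: {0,1,4,5}
  0: safe
  1: ✗ unsafe
  4: safe
  5: safe
witness against invariant: tau·tau·a → 1

Answer: INVARIANT VIOLATED at state 1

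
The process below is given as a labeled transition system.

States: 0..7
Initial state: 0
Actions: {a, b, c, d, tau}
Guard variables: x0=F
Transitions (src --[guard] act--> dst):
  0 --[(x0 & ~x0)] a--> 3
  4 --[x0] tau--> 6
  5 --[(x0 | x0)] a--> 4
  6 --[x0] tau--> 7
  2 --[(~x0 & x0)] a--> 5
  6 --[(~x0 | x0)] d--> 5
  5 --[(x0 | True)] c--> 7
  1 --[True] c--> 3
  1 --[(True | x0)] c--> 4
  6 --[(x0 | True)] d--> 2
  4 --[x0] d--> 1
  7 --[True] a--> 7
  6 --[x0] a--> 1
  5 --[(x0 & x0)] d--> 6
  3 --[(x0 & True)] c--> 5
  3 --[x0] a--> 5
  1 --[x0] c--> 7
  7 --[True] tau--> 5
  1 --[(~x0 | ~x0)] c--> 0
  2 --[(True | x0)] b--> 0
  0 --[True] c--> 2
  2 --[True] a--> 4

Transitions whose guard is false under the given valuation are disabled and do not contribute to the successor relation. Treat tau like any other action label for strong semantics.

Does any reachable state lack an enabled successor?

Answer: DEADLOCK at state 4

Analysis:
R = {0,2,4}
  0: c→2  [1 out]
  2: a→4  b→0  [2 out]
  4: ∅  [deadlock]
Path to 4: c·a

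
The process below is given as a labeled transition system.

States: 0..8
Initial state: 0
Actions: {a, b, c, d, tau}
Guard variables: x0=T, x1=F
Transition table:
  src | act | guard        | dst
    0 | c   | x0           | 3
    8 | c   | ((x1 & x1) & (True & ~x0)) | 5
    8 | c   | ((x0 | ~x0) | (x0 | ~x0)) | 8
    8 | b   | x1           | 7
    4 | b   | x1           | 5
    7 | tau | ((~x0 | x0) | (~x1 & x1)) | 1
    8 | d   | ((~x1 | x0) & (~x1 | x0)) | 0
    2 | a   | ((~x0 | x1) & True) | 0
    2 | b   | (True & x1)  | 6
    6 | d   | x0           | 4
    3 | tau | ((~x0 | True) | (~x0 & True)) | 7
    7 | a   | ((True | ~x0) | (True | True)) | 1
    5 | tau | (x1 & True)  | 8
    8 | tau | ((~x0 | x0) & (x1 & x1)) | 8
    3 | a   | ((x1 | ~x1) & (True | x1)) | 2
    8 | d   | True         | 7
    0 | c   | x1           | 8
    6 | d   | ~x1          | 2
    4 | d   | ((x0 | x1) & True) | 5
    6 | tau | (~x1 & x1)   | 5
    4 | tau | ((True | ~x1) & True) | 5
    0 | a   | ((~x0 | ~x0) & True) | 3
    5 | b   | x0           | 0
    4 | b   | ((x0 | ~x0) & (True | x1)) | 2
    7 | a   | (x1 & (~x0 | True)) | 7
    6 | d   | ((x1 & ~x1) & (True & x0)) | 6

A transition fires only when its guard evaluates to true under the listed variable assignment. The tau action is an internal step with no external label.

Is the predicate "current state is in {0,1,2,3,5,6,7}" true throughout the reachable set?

Answer: INVARIANT HOLDS

Working:
Inv-set: {0,1,2,3,5,6,7}
Reachable = {0,1,2,3,7}
  0: safe
  1: safe
  2: safe
  3: safe
  7: safe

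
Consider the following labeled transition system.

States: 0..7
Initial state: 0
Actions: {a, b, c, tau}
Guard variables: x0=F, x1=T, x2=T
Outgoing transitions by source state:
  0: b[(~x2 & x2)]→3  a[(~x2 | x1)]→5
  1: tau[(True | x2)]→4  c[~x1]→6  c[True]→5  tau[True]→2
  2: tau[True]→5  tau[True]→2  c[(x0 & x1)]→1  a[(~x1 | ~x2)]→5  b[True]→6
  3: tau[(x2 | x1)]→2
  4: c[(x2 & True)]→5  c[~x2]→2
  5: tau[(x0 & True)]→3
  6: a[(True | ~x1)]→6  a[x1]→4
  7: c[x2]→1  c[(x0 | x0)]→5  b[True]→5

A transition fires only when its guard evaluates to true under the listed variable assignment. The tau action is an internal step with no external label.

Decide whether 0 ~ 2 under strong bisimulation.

Answer: NOT BISIMILAR

Trace:
Bisimulation quotient by refinement:
  P[0] = {{0,1,2,3,4,5,6,7}}
  P[1] = {{0,6},{1},{2},{3},{4},{5},{7}}
  P[2] = {{0},{1},{2},{3},{4},{5},{6},{7}}
Fixed point at round 3; 8 class(es).
class of 0: {0}; class of 2: {2}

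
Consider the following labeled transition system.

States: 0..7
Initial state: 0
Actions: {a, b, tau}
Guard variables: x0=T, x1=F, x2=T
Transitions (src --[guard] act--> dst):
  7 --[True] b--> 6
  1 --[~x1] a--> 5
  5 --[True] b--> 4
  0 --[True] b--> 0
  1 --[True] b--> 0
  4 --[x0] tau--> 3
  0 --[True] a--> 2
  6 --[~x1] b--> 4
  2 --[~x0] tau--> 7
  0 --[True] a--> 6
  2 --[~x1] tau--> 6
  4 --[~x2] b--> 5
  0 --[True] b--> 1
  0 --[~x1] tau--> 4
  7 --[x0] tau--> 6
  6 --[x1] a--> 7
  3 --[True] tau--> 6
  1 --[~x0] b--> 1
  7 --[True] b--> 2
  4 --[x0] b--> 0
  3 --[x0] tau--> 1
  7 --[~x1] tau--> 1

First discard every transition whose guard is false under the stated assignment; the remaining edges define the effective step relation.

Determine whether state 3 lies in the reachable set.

Answer: REACHABLE

Trace:
18 transition(s) survive guard evaluation.
L0 = {0}
L1 = {1,2,4,6}  now seen {0,1,2,4,6}
L2 = {3,5}  now seen {0,1,2,3,4,5,6}
Reach set: {0,1,2,3,4,5,6}
trace reaching 3: tau·tau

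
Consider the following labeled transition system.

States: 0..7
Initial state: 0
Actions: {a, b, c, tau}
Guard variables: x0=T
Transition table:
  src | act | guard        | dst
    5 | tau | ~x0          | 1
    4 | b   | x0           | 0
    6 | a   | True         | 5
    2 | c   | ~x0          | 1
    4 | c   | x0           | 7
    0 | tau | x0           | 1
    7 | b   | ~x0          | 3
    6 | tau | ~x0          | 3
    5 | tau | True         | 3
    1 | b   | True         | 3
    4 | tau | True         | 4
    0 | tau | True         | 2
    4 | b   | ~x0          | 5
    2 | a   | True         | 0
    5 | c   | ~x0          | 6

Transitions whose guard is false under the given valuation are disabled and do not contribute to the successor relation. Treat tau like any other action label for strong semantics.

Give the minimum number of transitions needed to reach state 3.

Breadth-first toward 3:
  L0 = {0}
  L1 = {1,2}
  L2 = {3}
depth(3)=2, e.g. tau·b

Answer: 2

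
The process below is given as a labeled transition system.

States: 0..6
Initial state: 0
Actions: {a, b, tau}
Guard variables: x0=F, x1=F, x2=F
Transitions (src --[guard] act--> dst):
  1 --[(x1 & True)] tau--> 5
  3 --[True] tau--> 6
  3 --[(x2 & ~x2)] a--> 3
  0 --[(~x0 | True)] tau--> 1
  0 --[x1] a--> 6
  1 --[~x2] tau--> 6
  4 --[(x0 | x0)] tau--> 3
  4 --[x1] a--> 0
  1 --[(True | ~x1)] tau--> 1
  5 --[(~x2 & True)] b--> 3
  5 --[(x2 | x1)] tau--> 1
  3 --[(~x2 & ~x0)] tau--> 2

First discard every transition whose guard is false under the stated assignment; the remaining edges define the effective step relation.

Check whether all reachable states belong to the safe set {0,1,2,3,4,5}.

Answer: INVARIANT VIOLATED at state 6

Trace:
Allowed set {0,1,2,3,4,5}
R = {0,1,6}
  0: safe
  1: safe
  6: outside
counterexample path to 6: tau·tau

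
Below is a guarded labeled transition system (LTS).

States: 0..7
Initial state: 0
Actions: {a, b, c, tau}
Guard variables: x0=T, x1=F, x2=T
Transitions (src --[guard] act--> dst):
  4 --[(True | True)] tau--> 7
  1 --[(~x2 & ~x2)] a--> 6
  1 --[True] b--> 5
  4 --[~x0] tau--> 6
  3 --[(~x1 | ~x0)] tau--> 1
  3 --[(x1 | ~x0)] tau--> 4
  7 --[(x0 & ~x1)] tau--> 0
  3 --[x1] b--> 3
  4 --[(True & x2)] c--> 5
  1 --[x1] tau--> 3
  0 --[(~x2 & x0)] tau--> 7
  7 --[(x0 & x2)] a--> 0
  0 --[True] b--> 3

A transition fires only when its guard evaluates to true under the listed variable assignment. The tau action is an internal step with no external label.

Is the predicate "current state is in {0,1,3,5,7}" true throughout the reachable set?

Answer: INVARIANT HOLDS

Trace:
Allowed set {0,1,3,5,7}
Reachable = {0,1,3,5}
  0: safe
  1: safe
  3: safe
  5: safe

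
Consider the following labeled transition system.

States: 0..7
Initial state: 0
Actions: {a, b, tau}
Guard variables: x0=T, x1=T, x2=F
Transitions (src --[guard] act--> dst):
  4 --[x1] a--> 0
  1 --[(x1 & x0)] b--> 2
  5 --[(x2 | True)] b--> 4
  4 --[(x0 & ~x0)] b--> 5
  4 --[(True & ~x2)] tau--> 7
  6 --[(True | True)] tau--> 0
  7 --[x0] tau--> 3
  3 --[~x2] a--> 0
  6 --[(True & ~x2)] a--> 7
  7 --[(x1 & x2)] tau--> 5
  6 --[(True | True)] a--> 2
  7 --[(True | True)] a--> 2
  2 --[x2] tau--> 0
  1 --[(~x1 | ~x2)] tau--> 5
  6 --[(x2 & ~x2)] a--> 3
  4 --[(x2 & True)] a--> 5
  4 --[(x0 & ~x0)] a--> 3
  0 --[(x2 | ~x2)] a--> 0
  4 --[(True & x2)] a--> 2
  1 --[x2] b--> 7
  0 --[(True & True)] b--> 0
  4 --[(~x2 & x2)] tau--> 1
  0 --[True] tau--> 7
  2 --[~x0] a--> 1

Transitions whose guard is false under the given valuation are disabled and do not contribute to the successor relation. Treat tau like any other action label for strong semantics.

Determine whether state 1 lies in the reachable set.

Answer: UNREACHABLE

Analysis:
14 transition(s) survive guard evaluation.
Layer 0: {0}
Layer 1: {7}  now seen {0,7}
Layer 2: {2,3}  now seen {0,2,3,7}
Reach set: {0,2,3,7}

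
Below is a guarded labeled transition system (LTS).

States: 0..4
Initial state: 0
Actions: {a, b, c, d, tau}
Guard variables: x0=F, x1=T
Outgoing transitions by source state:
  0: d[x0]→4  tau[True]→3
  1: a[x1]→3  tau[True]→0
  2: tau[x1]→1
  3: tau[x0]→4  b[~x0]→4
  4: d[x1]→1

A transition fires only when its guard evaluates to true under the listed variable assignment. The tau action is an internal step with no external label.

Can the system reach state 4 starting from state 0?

6 transition(s) survive guard evaluation.
depth 0: {0}
depth 1: {3}  cumulative {0,3}
depth 2: {4}  cumulative {0,3,4}
depth 3: {1}  cumulative {0,1,3,4}
R = {0,1,3,4}
Path to 4: tau·b

Answer: REACHABLE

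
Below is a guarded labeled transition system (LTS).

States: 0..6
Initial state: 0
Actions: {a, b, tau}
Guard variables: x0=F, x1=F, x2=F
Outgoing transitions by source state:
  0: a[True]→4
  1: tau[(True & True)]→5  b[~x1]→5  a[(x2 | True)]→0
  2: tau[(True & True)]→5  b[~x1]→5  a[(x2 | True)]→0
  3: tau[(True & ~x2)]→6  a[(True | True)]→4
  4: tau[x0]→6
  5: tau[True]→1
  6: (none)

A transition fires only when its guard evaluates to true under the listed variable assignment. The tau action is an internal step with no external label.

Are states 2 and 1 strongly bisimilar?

Answer: BISIMILAR

Analysis:
Refine partition for ~:
  P[0] = {{0,1,2,3,4,5,6}}
  P[1] = {{0},{1,2},{3},{4,6},{5}}
Fixed point at round 2; 5 class(es).
2∈{1,2}, 1∈{1,2}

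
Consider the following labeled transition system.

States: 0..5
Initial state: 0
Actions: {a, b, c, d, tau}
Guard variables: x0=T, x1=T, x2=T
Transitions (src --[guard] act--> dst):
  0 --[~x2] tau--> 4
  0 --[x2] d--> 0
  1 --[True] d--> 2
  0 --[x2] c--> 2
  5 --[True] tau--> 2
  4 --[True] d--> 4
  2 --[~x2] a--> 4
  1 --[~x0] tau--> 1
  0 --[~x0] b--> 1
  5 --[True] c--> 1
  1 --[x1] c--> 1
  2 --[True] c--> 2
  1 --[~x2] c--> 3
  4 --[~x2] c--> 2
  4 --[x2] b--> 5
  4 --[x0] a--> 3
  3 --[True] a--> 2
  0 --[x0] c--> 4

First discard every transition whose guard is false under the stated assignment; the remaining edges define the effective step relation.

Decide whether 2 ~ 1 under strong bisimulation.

Bisimulation quotient by refinement:
  P[0] = {{0,1,2,3,4,5}}
  P[1] = {{0,1},{2},{3},{4},{5}}
  P[2] = {{0},{1},{2},{3},{4},{5}}
6 equivalence class(es) (converged in 3)
[2]={2}  [1]={1}

Answer: NOT BISIMILAR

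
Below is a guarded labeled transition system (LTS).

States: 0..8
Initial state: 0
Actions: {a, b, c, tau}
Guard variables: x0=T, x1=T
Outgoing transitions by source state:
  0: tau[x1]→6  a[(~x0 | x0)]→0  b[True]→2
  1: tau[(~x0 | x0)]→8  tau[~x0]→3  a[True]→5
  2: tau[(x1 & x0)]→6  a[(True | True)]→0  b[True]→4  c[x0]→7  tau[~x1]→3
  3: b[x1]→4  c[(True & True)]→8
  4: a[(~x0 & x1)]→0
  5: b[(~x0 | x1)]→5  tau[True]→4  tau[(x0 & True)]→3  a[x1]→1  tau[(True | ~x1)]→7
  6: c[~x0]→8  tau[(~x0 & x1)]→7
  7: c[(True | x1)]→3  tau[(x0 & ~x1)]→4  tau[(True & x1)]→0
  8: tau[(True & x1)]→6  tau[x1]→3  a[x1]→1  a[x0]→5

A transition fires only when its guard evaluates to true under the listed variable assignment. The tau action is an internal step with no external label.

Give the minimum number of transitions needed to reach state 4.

Breadth-first toward 4:
  depth 0: {0}
  depth 1: {2,6}
  depth 2: {4,7}
depth(4)=2, e.g. b·b

Answer: 2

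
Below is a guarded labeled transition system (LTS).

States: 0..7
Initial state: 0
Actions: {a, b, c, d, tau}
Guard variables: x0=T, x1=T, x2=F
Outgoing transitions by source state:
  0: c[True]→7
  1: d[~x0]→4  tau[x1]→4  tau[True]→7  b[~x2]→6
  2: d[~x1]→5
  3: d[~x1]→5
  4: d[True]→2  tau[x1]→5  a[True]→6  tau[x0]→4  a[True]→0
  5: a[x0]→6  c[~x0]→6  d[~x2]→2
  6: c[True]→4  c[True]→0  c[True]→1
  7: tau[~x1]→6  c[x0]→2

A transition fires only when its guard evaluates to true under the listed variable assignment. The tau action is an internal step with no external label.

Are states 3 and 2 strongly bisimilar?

Bisimulation quotient by refinement:
  π0 = {{0,1,2,3,4,5,6,7}}
  π1 = {{0,6,7},{1},{2,3},{4},{5}}
  π2 = {{0},{1},{2,3},{4},{5},{6},{7}}
7 equivalence class(es) (converged in 3)
[3]={2,3}  [2]={2,3}

Answer: BISIMILAR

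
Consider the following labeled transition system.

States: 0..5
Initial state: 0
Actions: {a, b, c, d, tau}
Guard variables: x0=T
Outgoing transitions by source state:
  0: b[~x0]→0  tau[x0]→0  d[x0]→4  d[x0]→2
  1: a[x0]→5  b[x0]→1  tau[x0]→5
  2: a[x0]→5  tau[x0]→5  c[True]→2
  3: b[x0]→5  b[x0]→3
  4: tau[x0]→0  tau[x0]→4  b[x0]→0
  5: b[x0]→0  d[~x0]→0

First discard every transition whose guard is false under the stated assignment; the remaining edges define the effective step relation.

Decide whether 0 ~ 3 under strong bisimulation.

Bisimulation quotient by refinement:
  round 0: {{0,1,2,3,4,5}}
  round 1: {{0},{1},{2},{3,5},{4}}
  round 2: {{0},{1},{2},{3},{4},{5}}
6 equivalence class(es) (converged in 3)
0∈{0}, 3∈{3}

Answer: NOT BISIMILAR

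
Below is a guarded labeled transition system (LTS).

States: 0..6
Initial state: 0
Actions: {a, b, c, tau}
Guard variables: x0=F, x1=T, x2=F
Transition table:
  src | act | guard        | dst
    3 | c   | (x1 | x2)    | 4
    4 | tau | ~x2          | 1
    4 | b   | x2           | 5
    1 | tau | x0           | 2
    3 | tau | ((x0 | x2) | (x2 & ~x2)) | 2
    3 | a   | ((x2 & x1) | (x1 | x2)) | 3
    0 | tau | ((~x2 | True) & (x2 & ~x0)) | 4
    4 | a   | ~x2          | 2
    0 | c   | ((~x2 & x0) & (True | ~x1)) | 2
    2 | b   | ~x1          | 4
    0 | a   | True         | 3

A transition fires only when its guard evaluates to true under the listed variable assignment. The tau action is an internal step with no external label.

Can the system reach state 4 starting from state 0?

Answer: REACHABLE

Analysis:
Guard filter leaves 5 enabled edge(s).
Layer 0: {0}
Layer 1: {3}  now seen {0,3}
Layer 2: {4}  now seen {0,3,4}
Layer 3: {1,2}  now seen {0,1,2,3,4}
R = {0,1,2,3,4}
Path to 4: a·c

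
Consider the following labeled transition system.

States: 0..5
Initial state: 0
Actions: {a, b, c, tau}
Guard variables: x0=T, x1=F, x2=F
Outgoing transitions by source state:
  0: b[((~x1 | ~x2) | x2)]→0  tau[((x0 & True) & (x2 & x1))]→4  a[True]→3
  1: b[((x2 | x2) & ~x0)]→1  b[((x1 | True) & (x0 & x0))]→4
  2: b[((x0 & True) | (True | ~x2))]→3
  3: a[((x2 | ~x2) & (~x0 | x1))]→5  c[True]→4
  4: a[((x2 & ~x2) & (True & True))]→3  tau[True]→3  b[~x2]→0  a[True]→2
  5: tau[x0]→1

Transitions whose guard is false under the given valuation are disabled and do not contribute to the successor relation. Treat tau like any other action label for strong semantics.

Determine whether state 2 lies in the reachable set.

After dropping false guards: 9 live edges.
L0 = {0}
L1 = {3}  now seen {0,3}
L2 = {4}  now seen {0,3,4}
L3 = {2}  now seen {0,2,3,4}
Reachable = {0,2,3,4}
witness 2: a·c·a

Answer: REACHABLE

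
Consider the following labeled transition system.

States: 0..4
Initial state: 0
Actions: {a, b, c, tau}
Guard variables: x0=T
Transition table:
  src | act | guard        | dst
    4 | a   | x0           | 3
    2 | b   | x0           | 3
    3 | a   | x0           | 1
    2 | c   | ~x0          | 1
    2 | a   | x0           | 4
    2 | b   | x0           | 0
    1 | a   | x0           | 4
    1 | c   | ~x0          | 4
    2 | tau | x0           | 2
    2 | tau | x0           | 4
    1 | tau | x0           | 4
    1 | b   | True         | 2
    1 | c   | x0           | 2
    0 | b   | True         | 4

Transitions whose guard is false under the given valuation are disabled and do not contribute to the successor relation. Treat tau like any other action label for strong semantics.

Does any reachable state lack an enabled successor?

Answer: DEADLOCK-FREE

Analysis:
R = {0,1,2,3,4}
  0: b→4  [1 exit(s)]
  1: a→4  b→2  c→2  tau→4  [4 exit(s)]
  2: a→4  b→0  b→3  tau→2  tau→4  [5 exit(s)]
  3: a→1  [1 exit(s)]
  4: a→3  [1 exit(s)]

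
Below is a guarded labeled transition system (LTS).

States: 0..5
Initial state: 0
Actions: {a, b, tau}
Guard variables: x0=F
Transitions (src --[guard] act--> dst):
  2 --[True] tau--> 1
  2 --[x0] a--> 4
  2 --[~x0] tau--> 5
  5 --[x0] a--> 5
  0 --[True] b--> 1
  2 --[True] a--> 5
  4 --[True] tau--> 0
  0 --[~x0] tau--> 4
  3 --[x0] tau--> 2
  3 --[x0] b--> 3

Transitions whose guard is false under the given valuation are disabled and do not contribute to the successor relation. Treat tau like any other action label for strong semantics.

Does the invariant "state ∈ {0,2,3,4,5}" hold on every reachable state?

Inv-set: {0,2,3,4,5}
Reach set: {0,1,4}
  0: safe
  1: VIOLATES
  4: safe
reach 1 via b — violates

Answer: INVARIANT VIOLATED at state 1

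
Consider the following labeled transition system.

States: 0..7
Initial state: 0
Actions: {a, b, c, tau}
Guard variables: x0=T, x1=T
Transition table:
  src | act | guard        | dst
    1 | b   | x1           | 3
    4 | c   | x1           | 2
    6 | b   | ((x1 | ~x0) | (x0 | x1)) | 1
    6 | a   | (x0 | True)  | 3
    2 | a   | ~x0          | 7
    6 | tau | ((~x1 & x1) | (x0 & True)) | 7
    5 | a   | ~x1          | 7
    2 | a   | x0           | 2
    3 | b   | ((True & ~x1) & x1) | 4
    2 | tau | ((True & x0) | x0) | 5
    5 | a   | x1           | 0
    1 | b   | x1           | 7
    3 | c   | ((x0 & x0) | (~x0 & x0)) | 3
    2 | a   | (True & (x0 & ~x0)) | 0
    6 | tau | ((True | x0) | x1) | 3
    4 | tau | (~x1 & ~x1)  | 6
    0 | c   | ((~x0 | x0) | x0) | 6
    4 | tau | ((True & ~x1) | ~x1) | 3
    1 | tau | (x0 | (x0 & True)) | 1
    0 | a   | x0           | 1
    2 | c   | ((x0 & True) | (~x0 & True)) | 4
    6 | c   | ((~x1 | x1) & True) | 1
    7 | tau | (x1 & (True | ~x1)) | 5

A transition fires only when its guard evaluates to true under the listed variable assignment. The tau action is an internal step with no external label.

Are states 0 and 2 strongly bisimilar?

Refine partition for ~:
  π0 = {{0,1,2,3,4,5,6,7}}
  π1 = {{0},{1},{2},{3,4},{5},{6},{7}}
  π2 = {{0},{1},{2},{3},{4},{5},{6},{7}}
stable after 3 split(s): 8 block(s)
0∈{0}, 2∈{2}

Answer: NOT BISIMILAR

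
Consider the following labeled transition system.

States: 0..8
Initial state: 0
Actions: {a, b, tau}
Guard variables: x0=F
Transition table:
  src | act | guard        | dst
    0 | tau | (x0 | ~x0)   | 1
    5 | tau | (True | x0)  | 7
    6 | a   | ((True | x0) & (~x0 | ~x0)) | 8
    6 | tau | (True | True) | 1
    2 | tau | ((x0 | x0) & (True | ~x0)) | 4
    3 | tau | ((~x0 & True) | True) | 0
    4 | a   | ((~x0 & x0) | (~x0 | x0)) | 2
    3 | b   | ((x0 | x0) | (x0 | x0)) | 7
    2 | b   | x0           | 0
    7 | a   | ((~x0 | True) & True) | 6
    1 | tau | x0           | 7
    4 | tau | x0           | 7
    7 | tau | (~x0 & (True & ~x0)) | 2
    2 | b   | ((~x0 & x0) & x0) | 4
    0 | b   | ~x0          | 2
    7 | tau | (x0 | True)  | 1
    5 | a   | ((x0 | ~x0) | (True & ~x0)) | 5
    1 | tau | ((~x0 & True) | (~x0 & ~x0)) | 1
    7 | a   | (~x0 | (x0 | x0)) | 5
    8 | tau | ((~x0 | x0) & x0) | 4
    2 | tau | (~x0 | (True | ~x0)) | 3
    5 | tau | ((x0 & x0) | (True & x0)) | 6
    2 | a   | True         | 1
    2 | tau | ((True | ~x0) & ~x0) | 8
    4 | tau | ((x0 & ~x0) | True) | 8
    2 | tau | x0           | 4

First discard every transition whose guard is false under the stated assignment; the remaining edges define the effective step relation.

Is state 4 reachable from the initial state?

17 transition(s) survive guard evaluation.
L0 = {0}
L1 = {1,2}  total {0,1,2}
L2 = {3,8}  total {0,1,2,3,8}
R = {0,1,2,3,8}

Answer: UNREACHABLE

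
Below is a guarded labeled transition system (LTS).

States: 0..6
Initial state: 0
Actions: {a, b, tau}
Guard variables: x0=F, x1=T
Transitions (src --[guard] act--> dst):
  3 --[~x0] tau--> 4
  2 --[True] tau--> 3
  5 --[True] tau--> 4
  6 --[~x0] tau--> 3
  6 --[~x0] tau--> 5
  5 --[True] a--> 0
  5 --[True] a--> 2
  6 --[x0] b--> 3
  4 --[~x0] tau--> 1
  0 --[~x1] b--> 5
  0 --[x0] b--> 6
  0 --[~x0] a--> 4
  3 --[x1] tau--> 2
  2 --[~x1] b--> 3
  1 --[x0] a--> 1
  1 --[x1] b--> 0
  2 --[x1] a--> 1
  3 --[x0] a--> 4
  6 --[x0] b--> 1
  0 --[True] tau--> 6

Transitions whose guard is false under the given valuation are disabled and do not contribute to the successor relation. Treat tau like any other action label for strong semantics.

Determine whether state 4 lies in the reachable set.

13 transition(s) survive guard evaluation.
depth 0: {0}
depth 1: {4,6}  cumulative {0,4,6}
depth 2: {1,3,5}  cumulative {0,1,3,4,5,6}
depth 3: {2}  cumulative {0,1,2,3,4,5,6}
Reachable = {0,1,2,3,4,5,6}
witness 4: a

Answer: REACHABLE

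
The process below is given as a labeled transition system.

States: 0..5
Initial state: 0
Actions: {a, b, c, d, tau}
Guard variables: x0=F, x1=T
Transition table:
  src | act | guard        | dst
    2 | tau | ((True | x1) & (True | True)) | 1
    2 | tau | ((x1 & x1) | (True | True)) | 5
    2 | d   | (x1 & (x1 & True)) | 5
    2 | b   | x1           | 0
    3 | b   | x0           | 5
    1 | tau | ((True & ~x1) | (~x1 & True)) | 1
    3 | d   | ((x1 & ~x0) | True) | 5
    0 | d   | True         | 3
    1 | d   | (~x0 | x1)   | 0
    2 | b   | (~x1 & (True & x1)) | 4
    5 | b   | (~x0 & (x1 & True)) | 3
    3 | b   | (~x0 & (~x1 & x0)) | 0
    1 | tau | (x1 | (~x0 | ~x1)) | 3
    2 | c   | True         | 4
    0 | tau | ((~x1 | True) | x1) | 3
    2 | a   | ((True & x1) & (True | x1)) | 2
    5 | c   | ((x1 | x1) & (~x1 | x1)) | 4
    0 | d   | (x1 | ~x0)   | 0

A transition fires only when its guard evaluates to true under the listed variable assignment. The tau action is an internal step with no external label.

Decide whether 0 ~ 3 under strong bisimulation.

Bisimulation quotient by refinement:
  round 0: {{0,1,2,3,4,5}}
  round 1: {{0,1},{2},{3},{4},{5}}
  round 2: {{0},{1},{2},{3},{4},{5}}
6 equivalence class(es) (converged in 3)
0∈{0}, 3∈{3}

Answer: NOT BISIMILAR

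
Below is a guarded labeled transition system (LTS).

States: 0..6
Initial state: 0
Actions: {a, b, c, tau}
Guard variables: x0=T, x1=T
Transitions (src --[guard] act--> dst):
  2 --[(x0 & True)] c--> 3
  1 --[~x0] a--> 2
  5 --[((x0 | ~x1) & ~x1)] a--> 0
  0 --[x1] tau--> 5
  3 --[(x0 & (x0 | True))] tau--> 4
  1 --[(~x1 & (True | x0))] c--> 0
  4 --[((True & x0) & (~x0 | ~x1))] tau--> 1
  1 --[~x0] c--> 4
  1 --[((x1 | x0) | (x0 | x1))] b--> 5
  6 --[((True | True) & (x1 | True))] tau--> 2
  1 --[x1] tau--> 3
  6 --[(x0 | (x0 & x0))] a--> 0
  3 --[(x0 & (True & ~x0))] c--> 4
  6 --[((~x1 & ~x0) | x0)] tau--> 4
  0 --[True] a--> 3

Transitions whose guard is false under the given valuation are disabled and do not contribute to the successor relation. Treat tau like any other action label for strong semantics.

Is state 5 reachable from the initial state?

Answer: REACHABLE

Working:
Guard filter leaves 9 enabled edge(s).
depth 0: {0}
depth 1: {3,5}  cumulative {0,3,5}
depth 2: {4}  cumulative {0,3,4,5}
Reach set: {0,3,4,5}
Path to 5: tau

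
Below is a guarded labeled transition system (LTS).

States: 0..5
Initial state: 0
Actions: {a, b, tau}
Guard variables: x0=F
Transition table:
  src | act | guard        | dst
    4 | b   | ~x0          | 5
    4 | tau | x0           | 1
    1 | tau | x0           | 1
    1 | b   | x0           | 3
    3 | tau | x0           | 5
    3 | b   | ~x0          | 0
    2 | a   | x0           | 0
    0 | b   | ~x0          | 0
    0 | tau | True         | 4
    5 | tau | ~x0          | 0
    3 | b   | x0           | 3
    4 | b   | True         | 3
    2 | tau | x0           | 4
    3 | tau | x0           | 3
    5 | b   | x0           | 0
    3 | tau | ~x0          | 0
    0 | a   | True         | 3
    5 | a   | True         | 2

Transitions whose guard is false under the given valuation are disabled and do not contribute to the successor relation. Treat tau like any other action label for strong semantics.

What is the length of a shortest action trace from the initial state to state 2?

BFS to 2:
  Layer 0: {0}
  Layer 1: {3,4}
  Layer 2: {5}
  Layer 3: {2}
first hit 2 at d=3 via tau·b·a

Answer: 3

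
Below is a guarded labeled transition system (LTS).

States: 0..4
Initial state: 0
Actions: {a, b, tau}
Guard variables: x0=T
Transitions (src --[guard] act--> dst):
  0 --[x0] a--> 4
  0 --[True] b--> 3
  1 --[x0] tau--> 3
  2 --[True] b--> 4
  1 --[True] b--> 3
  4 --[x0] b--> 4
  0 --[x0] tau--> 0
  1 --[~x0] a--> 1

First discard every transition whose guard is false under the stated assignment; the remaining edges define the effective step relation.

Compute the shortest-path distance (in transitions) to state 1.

Layered search for 1:
  L0 = {0}
  L1 = {3,4}
1 never appears.

Answer: UNREACHABLE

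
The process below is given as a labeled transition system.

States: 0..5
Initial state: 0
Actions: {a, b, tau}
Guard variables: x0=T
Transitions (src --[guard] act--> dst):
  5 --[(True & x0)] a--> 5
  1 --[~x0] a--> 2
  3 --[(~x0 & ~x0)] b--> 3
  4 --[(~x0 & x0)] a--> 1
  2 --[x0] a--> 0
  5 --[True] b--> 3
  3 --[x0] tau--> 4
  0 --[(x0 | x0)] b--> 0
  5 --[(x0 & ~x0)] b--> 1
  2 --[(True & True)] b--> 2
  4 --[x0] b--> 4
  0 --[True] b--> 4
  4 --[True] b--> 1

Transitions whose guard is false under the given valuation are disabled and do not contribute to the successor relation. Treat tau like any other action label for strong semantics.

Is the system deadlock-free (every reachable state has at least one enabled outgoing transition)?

Answer: DEADLOCK at state 1

Trace:
Reachable = {0,1,4}
  0: b→0  b→4  [2 exit(s)]
  1: ∅  [STUCK]
  4: b→1  b→4  [2 exit(s)]
trace reaching 1: b·b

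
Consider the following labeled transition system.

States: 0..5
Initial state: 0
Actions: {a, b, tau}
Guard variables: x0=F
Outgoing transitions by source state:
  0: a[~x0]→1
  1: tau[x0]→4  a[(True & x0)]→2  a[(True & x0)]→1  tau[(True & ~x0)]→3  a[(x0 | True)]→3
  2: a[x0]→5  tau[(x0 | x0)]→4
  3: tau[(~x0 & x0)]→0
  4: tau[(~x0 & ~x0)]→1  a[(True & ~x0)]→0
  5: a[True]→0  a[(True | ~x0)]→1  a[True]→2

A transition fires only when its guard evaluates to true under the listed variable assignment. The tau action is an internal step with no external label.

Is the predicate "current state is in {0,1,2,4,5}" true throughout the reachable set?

Inv-set: {0,1,2,4,5}
R = {0,1,3}
  0: ok
  1: ok
  3: outside
witness against invariant: a·tau → 3

Answer: INVARIANT VIOLATED at state 3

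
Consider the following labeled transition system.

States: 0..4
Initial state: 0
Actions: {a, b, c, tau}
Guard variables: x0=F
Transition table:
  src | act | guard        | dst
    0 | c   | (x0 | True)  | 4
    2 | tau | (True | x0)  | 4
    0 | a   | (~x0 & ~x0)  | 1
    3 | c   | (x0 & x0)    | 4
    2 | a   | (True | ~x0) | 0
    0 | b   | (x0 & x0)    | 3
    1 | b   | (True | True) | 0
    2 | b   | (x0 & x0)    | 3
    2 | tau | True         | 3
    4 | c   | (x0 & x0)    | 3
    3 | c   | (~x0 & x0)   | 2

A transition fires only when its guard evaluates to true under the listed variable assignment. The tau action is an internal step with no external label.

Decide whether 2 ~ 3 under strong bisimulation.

Answer: NOT BISIMILAR

Trace:
Refine partition for ~:
  P[0] = {{0,1,2,3,4}}
  P[1] = {{0},{1},{2},{3,4}}
Fixed point at round 2; 4 class(es).
[2]={2}  [3]={3,4}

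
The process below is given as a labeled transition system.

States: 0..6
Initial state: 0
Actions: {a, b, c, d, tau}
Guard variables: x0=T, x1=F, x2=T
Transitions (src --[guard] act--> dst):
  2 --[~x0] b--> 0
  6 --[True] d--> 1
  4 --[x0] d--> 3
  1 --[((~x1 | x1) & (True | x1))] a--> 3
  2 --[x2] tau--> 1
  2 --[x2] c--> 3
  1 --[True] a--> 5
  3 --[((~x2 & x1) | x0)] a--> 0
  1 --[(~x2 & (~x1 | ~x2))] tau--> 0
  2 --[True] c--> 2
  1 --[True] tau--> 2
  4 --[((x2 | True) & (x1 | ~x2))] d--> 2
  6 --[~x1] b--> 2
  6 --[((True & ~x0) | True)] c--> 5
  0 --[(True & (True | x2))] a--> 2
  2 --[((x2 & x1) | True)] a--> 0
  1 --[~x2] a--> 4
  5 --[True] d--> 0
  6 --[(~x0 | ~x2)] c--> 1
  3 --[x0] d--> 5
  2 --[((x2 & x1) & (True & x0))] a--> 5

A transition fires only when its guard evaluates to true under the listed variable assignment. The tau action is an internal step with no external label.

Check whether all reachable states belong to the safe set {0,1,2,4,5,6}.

Inv-set: {0,1,2,4,5,6}
R = {0,1,2,3,5}
  0: ok
  1: ok
  2: ok
  3: VIOLATES
  5: ok
reach 3 via a·c — violates

Answer: INVARIANT VIOLATED at state 3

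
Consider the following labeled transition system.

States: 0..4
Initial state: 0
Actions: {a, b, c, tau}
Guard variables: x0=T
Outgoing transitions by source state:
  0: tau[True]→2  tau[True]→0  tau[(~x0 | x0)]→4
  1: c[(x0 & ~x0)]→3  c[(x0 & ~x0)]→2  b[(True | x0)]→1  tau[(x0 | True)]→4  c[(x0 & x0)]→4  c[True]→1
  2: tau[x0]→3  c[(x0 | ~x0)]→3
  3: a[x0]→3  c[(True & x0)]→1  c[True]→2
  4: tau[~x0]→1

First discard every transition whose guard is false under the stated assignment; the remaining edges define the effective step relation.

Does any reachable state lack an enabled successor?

Answer: DEADLOCK at state 4

Analysis:
R = {0,1,2,3,4}
  0: tau→0  tau→2  tau→4  [3 out]
  1: b→1  c→1  c→4  tau→4  [4 out]
  2: c→3  tau→3  [2 out]
  3: a→3  c→1  c→2  [3 out]
  4: ∅  [deadlock]
witness 4: tau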